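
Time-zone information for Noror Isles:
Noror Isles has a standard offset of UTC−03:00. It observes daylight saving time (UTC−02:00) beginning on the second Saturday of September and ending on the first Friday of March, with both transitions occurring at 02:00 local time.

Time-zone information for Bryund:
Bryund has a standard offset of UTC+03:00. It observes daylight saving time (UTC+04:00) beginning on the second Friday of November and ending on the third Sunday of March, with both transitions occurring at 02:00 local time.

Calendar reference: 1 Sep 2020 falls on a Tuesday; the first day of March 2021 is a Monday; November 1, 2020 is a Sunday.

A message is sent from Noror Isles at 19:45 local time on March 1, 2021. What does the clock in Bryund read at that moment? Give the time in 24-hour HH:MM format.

01:45

1 September 2020 is a Tuesday, so the first Saturday is September 5 and the second is September 12.
1 March 2021 is a Monday, so the first Friday is March 5.
Daylight saving runs 12 September 2020 – 5 March 2021; March 1, 2021 is inside that window, so Noror Isles is at UTC−02:00.
19:45 Noror Isles + 2h = 21:45 UTC.
1 November 2020 is a Sunday, so the first Friday is November 6 and the second is November 13.
1 March 2021 is a Monday, so the first Sunday is March 7 and the third is March 21.
At the standard offset (UTC+03:00), 21:45 UTC + 3h = 00:45 Bryund standard time (rolling into the next day, 2 March 2021).
The standard-time date in Bryund, March 2, 2021, lies within the daylight-saving period (13 November 2020 – 21 March 2021), so Bryund is on daylight time, UTC+04:00.
21:45 UTC + 4h = 01:45 Bryund (rolling into the next day, 2 March 2021).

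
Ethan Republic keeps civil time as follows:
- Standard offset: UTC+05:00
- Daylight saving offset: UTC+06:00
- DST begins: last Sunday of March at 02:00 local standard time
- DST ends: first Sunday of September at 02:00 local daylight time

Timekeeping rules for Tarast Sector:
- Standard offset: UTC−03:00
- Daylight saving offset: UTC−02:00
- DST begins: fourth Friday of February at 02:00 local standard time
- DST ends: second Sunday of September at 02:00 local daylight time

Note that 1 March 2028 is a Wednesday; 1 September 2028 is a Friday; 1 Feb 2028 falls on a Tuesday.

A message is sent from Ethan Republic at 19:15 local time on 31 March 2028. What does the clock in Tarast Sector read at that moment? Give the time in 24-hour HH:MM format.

11:15

1 March 2028 is a Wednesday, so Sundays fall on 5, 12, 19, 26; the last is March 26.
1 September 2028 is a Friday, so the first Sunday is September 3.
31 March 2028 lies within the daylight-saving period (26 March – 3 September), so Ethan Republic is on daylight time, UTC+06:00.
19:15 Ethan Republic − 6h = 13:15 UTC.
1 February 2028 is a Tuesday, so the first Friday is February 4 and the fourth is February 25.
1 September 2028 is a Friday, so the first Sunday is September 3 and the second is September 10.
At the standard offset (UTC−03:00), 13:15 UTC − 3h = 10:15 Tarast Sector standard time.
The standard-time date in Tarast Sector, 31 March 2028, falls between 25 February and 10 September, so daylight saving is in effect and Tarast Sector is at UTC−02:00.
13:15 UTC − 2h = 11:15 Tarast Sector.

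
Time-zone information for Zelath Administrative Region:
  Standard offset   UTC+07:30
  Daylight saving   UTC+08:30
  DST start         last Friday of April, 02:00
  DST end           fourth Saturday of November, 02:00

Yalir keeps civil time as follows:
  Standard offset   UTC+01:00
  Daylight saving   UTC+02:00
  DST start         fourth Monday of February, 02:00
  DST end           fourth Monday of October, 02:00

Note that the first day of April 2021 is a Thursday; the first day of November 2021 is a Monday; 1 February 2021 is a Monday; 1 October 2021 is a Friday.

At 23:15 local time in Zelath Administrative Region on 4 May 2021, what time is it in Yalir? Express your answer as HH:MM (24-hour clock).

1 April 2021 is a Thursday, so Fridays fall on 2, 9, 16, 23, 30; the last is April 30.
1 November 2021 is a Monday, so the first Saturday is November 6 and the fourth is November 27.
Daylight saving runs 30 April – 27 November; 4 May 2021 is inside that window, so Zelath Administrative Region is at UTC+08:30.
23:15 Zelath Administrative Region − 8h30m = 14:45 UTC.
1 February 2021 is a Monday, so the first Monday is February 1 and the fourth is February 22.
1 October 2021 is a Friday, so the first Monday is October 4 and the fourth is October 25.
At the standard offset (UTC+01:00), 14:45 UTC + 1h = 15:45 Yalir standard time.
The standard-time date in Yalir, 4 May 2021, lies within the daylight-saving period (22 February – 25 October), so Yalir is on daylight time, UTC+02:00.
14:45 UTC + 2h = 16:45 Yalir.

16:45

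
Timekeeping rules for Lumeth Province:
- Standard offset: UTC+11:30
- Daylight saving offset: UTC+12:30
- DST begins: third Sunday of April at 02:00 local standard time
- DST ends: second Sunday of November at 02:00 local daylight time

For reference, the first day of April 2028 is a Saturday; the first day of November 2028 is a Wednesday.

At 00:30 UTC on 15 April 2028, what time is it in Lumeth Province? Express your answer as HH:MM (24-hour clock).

12:00

1 April 2028 is a Saturday, so the first Sunday is April 2 and the third is April 16.
1 November 2028 is a Wednesday, so the first Sunday is November 5 and the second is November 12.
At the standard offset (UTC+11:30), 00:30 UTC + 11h30m = 12:00 Lumeth Province standard time.
Daylight saving runs 16 April – 12 November; the standard-time date in Lumeth Province, 15 April 2028, is outside that window, so Lumeth Province is on standard time at UTC+11:30.
00:30 UTC + 11h30m = 12:00 local.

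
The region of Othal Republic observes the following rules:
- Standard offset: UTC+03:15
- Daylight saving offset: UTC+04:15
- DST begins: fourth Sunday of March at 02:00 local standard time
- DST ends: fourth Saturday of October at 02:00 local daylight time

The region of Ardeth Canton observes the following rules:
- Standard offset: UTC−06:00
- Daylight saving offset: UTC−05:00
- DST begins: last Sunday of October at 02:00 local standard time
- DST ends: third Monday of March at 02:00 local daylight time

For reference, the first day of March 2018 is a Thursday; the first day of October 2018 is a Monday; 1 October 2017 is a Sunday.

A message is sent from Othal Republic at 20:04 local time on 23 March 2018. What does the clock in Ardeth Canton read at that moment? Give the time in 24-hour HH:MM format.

1 March 2018 is a Thursday, so the first Sunday is March 4 and the fourth is March 25.
1 October 2018 is a Monday, so the first Saturday is October 6 and the fourth is October 27.
23 March 2018 does not fall between 25 March and 27 October, so daylight saving is not in effect and Othal Republic is at UTC+03:15.
20:04 Othal Republic − 3h15m = 16:49 UTC.
1 October 2017 is a Sunday, so Sundays fall on 1, 8, 15, 22, 29; the last is October 29.
1 March 2018 is a Thursday, so the first Monday is March 5 and the third is March 19.
At the standard offset (UTC−06:00), 16:49 UTC − 6h = 10:49 Ardeth Canton standard time.
The standard-time date in Ardeth Canton, 23 March 2018, is outside the daylight-saving period (29 October 2017 – 19 March 2018), so Ardeth Canton is on standard time, UTC−06:00.
16:49 UTC − 6h = 10:49 Ardeth Canton.

10:49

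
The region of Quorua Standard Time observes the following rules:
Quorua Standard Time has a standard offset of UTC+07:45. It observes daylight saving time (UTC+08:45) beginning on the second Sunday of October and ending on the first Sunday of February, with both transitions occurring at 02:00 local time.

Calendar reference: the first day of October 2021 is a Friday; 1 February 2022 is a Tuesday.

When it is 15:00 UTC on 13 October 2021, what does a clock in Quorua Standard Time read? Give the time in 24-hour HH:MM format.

23:45

1 October 2021 is a Friday, so the first Sunday is October 3 and the second is October 10.
1 February 2022 is a Tuesday, so the first Sunday is February 6.
At the standard offset (UTC+07:45), 15:00 UTC + 7h45m = 22:45 Quorua Standard Time standard time.
The standard-time date in Quorua Standard Time, 13 October 2021, falls between 10 October 2021 and 6 February 2022, so daylight saving is in effect and Quorua Standard Time is at UTC+08:45.
15:00 UTC + 8h45m = 23:45 local.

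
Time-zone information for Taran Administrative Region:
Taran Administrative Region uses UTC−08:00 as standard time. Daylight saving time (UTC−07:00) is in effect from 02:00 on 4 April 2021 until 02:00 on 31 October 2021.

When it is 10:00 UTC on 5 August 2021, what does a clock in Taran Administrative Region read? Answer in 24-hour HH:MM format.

At the standard offset (UTC−08:00), 10:00 UTC − 8h = 02:00 Taran Administrative Region standard time.
The standard-time date in Taran Administrative Region, 5 August 2021, lies within the daylight-saving period (4 April – 31 October), so Taran Administrative Region is on daylight time, UTC−07:00.
10:00 UTC − 7h = 03:00 local.

03:00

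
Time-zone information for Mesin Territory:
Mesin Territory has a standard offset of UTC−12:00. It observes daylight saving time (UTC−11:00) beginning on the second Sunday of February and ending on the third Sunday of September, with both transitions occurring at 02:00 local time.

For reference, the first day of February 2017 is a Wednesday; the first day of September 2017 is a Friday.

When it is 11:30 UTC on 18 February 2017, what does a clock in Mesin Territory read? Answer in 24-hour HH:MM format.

1 February 2017 is a Wednesday, so the first Sunday is February 5 and the second is February 12.
1 September 2017 is a Friday, so the first Sunday is September 3 and the third is September 17.
At the standard offset (UTC−12:00), 11:30 UTC − 12h = 23:30 Mesin Territory standard time (rolling into the previous day, 17 February 2017).
Daylight saving runs 12 February – 17 September; the standard-time date in Mesin Territory, 17 February 2017, is inside that window, so Mesin Territory is at UTC−11:00.
11:30 UTC − 11h = 00:30 local.

00:30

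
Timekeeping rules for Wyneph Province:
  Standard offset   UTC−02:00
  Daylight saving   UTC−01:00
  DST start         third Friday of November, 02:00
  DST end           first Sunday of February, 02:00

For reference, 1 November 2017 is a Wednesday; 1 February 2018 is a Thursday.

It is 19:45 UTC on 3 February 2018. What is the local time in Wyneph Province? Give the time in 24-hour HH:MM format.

1 November 2017 is a Wednesday, so the first Friday is November 3 and the third is November 17.
1 February 2018 is a Thursday, so the first Sunday is February 4.
At the standard offset (UTC−02:00), 19:45 UTC − 2h = 17:45 Wyneph Province standard time.
The standard-time date in Wyneph Province, 3 February 2018, lies within the daylight-saving period (17 November 2017 – 4 February 2018), so Wyneph Province is on daylight time, UTC−01:00.
19:45 UTC − 1h = 18:45 local.

18:45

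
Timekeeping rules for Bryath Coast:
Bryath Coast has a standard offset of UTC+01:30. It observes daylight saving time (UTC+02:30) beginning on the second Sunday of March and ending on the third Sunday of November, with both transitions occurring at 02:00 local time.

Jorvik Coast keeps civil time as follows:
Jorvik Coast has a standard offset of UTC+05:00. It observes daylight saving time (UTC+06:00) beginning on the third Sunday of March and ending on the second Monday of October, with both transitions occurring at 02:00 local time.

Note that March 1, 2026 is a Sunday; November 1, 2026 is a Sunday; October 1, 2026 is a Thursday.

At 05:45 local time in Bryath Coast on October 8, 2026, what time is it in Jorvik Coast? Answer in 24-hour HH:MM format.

1 March 2026 is a Sunday, so the first Sunday is March 1 and the second is March 8.
1 November 2026 is a Sunday, so the first Sunday is November 1 and the third is November 15.
October 8, 2026 lies within the daylight-saving period (8 March – 15 November), so Bryath Coast is on daylight time, UTC+02:30.
05:45 Bryath Coast − 2h30m = 03:15 UTC.
1 March 2026 is a Sunday, so the first Sunday is March 1 and the third is March 15.
1 October 2026 is a Thursday, so the first Monday is October 5 and the second is October 12.
At the standard offset (UTC+05:00), 03:15 UTC + 5h = 08:15 Jorvik Coast standard time.
Daylight saving runs 15 March – 12 October; the standard-time date in Jorvik Coast, October 8, 2026, is inside that window, so Jorvik Coast is at UTC+06:00.
03:15 UTC + 6h = 09:15 Jorvik Coast.

09:15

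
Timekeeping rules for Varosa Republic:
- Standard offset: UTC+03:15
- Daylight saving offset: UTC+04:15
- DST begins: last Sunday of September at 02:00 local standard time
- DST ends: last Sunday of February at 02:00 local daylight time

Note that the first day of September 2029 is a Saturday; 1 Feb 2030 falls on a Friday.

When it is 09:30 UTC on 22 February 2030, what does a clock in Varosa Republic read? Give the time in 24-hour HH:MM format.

13:45

1 September 2029 is a Saturday, so Sundays fall on 2, 9, 16, 23, 30; the last is September 30.
1 February 2030 is a Friday, so Sundays fall on 3, 10, 17, 24; the last is February 24.
At the standard offset (UTC+03:15), 09:30 UTC + 3h15m = 12:45 Varosa Republic standard time.
Daylight saving runs 30 September 2029 – 24 February 2030; the standard-time date in Varosa Republic, 22 February 2030, is inside that window, so Varosa Republic is at UTC+04:15.
09:30 UTC + 4h15m = 13:45 local.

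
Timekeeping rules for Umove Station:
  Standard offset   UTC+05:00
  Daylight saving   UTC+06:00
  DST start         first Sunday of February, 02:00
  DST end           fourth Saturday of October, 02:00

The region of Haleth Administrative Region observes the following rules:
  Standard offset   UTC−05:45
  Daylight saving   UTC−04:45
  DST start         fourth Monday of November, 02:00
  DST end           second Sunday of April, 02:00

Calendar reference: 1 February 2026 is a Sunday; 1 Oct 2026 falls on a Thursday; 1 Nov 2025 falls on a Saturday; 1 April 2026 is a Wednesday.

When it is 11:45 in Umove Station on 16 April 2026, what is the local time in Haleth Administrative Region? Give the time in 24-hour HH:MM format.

00:00

1 February 2026 is a Sunday, so the first Sunday is February 1.
1 October 2026 is a Thursday, so the first Saturday is October 3 and the fourth is October 24.
Daylight saving runs 1 February – 24 October; 16 April 2026 is inside that window, so Umove Station is at UTC+06:00.
11:45 Umove Station − 6h = 05:45 UTC.
1 November 2025 is a Saturday, so the first Monday is November 3 and the fourth is November 24.
1 April 2026 is a Wednesday, so the first Sunday is April 5 and the second is April 12.
At the standard offset (UTC−05:45), 05:45 UTC − 5h45m = 00:00 Haleth Administrative Region standard time.
The standard-time date in Haleth Administrative Region, 16 April 2026, does not fall between 24 November 2025 and 12 April 2026, so daylight saving is not in effect and Haleth Administrative Region is at UTC−05:45.
05:45 UTC − 5h45m = 00:00 Haleth Administrative Region.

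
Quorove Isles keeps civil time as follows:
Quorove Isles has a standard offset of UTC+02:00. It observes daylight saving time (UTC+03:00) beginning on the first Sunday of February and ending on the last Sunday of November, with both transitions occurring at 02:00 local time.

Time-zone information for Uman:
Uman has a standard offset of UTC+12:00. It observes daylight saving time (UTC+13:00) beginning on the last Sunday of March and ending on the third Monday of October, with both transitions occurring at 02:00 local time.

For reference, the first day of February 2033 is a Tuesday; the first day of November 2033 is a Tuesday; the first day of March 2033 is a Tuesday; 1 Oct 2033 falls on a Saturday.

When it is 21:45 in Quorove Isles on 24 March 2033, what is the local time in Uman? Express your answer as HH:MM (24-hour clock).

06:45

1 February 2033 is a Tuesday, so the first Sunday is February 6.
1 November 2033 is a Tuesday, so Sundays fall on 6, 13, 20, 27; the last is November 27.
Daylight saving runs 6 February – 27 November; 24 March 2033 is inside that window, so Quorove Isles is at UTC+03:00.
21:45 Quorove Isles − 3h = 18:45 UTC.
1 March 2033 is a Tuesday, so Sundays fall on 6, 13, 20, 27; the last is March 27.
1 October 2033 is a Saturday, so the first Monday is October 3 and the third is October 17.
At the standard offset (UTC+12:00), 18:45 UTC + 12h = 06:45 Uman standard time (rolling into the next day, 25 March 2033).
The standard-time date in Uman, 25 March 2033, is outside the daylight-saving period (27 March – 17 October), so Uman is on standard time, UTC+12:00.
18:45 UTC + 12h = 06:45 Uman (rolling into the next day, 25 March 2033).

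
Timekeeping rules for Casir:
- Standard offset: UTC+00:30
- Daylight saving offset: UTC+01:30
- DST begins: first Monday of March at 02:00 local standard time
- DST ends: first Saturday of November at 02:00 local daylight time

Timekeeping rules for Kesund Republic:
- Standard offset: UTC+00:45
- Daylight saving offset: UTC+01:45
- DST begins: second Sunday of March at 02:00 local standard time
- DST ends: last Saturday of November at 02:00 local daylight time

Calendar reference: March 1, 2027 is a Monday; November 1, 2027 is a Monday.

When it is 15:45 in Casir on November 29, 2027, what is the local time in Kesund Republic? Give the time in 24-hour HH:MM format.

16:00

1 March 2027 is a Monday, so the first Monday is March 1.
1 November 2027 is a Monday, so the first Saturday is November 6.
November 29, 2027 is outside the daylight-saving period (1 March – 6 November), so Casir is on standard time, UTC+00:30.
15:45 Casir − 0h30m = 15:15 UTC.
1 March 2027 is a Monday, so the first Sunday is March 7 and the second is March 14.
1 November 2027 is a Monday, so Saturdays fall on 6, 13, 20, 27; the last is November 27.
At the standard offset (UTC+00:45), 15:15 UTC + 0h45m = 16:00 Kesund Republic standard time.
The standard-time date in Kesund Republic, November 29, 2027, does not fall between 14 March and 27 November, so daylight saving is not in effect and Kesund Republic is at UTC+00:45.
15:15 UTC + 0h45m = 16:00 Kesund Republic.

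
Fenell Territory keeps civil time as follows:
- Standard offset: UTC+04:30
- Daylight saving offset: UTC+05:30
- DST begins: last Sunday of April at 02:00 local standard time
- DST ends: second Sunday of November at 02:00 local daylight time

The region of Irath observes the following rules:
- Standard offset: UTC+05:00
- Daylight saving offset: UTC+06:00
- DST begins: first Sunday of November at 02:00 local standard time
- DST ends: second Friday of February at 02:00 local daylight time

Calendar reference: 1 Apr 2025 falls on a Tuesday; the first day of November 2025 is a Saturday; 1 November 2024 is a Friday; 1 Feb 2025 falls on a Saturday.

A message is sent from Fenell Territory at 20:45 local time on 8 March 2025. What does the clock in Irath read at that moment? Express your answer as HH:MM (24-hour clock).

1 April 2025 is a Tuesday, so Sundays fall on 6, 13, 20, 27; the last is April 27.
1 November 2025 is a Saturday, so the first Sunday is November 2 and the second is November 9.
Daylight saving runs 27 April – 9 November; 8 March 2025 is outside that window, so Fenell Territory is on standard time at UTC+04:30.
20:45 Fenell Territory − 4h30m = 16:15 UTC.
1 November 2024 is a Friday, so the first Sunday is November 3.
1 February 2025 is a Saturday, so the first Friday is February 7 and the second is February 14.
At the standard offset (UTC+05:00), 16:15 UTC + 5h = 21:15 Irath standard time.
The standard-time date in Irath, 8 March 2025, is outside the daylight-saving period (3 November 2024 – 14 February 2025), so Irath is on standard time, UTC+05:00.
16:15 UTC + 5h = 21:15 Irath.

21:15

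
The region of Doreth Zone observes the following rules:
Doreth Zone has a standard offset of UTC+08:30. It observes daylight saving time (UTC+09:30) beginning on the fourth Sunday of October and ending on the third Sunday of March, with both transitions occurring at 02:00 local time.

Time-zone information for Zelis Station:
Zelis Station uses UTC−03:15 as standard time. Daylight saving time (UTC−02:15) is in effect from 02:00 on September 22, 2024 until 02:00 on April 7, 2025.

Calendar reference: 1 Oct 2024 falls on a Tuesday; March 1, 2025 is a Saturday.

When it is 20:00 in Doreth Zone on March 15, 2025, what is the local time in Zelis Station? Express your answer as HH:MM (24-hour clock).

08:15

1 October 2024 is a Tuesday, so the first Sunday is October 6 and the fourth is October 27.
1 March 2025 is a Saturday, so the first Sunday is March 2 and the third is March 16.
March 15, 2025 falls between 27 October 2024 and 16 March 2025, so daylight saving is in effect and Doreth Zone is at UTC+09:30.
20:00 Doreth Zone − 9h30m = 10:30 UTC.
At the standard offset (UTC−03:15), 10:30 UTC − 3h15m = 07:15 Zelis Station standard time.
The standard-time date in Zelis Station, March 15, 2025, lies within the daylight-saving period (22 September 2024 – 7 April 2025), so Zelis Station is on daylight time, UTC−02:15.
10:30 UTC − 2h15m = 08:15 Zelis Station.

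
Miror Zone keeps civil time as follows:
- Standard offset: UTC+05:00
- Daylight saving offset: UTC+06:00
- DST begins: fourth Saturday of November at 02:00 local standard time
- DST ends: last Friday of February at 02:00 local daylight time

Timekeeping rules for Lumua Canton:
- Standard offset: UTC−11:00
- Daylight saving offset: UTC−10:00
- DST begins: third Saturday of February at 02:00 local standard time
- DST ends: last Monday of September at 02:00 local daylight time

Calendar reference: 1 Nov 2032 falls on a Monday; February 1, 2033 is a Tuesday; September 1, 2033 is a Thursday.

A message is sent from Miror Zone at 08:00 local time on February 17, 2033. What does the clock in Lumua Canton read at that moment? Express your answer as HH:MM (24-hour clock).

1 November 2032 is a Monday, so the first Saturday is November 6 and the fourth is November 27.
1 February 2033 is a Tuesday, so Fridays fall on 4, 11, 18, 25; the last is February 25.
February 17, 2033 lies within the daylight-saving period (27 November 2032 – 25 February 2033), so Miror Zone is on daylight time, UTC+06:00.
08:00 Miror Zone − 6h = 02:00 UTC.
1 February 2033 is a Tuesday, so the first Saturday is February 5 and the third is February 19.
1 September 2033 is a Thursday, so Mondays fall on 5, 12, 19, 26; the last is September 26.
At the standard offset (UTC−11:00), 02:00 UTC − 11h = 15:00 Lumua Canton standard time (rolling into the previous day, 16 February 2033).
The standard-time date in Lumua Canton, February 16, 2033, does not fall between 19 February and 26 September, so daylight saving is not in effect and Lumua Canton is at UTC−11:00.
02:00 UTC − 11h = 15:00 Lumua Canton (rolling into the previous day, 16 February 2033).

15:00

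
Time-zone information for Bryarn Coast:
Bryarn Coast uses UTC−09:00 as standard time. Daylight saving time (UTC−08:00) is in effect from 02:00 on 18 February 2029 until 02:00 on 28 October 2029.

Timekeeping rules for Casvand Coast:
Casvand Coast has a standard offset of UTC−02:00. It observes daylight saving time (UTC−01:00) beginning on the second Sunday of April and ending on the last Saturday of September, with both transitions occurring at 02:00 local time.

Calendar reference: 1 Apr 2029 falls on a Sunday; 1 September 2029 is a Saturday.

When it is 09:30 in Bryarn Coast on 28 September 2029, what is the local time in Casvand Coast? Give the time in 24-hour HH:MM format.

16:30

28 September 2029 falls between 18 February and 28 October, so daylight saving is in effect and Bryarn Coast is at UTC−08:00.
09:30 Bryarn Coast + 8h = 17:30 UTC.
1 April 2029 is a Sunday, so the first Sunday is April 1 and the second is April 8.
1 September 2029 is a Saturday, so Saturdays fall on 1, 8, 15, 22, 29; the last is September 29.
At the standard offset (UTC−02:00), 17:30 UTC − 2h = 15:30 Casvand Coast standard time.
The standard-time date in Casvand Coast, 28 September 2029, falls between 8 April and 29 September, so daylight saving is in effect and Casvand Coast is at UTC−01:00.
17:30 UTC − 1h = 16:30 Casvand Coast.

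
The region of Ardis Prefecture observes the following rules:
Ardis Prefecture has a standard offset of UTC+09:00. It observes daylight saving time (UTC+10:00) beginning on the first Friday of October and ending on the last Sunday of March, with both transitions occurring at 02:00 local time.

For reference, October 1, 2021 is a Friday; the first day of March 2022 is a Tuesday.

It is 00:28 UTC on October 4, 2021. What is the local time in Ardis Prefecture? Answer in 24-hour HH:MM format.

10:28

1 October 2021 is a Friday, so the first Friday is October 1.
1 March 2022 is a Tuesday, so Sundays fall on 6, 13, 20, 27; the last is March 27.
At the standard offset (UTC+09:00), 00:28 UTC + 9h = 09:28 Ardis Prefecture standard time.
The standard-time date in Ardis Prefecture, October 4, 2021, falls between 1 October 2021 and 27 March 2022, so daylight saving is in effect and Ardis Prefecture is at UTC+10:00.
00:28 UTC + 10h = 10:28 local.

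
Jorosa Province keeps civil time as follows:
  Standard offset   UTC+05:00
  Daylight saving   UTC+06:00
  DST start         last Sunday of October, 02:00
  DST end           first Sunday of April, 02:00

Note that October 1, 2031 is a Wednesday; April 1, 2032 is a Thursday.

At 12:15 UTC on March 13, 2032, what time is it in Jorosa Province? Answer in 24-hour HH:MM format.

18:15

1 October 2031 is a Wednesday, so Sundays fall on 5, 12, 19, 26; the last is October 26.
1 April 2032 is a Thursday, so the first Sunday is April 4.
At the standard offset (UTC+05:00), 12:15 UTC + 5h = 17:15 Jorosa Province standard time.
Daylight saving runs 26 October 2031 – 4 April 2032; the standard-time date in Jorosa Province, March 13, 2032, is inside that window, so Jorosa Province is at UTC+06:00.
12:15 UTC + 6h = 18:15 local.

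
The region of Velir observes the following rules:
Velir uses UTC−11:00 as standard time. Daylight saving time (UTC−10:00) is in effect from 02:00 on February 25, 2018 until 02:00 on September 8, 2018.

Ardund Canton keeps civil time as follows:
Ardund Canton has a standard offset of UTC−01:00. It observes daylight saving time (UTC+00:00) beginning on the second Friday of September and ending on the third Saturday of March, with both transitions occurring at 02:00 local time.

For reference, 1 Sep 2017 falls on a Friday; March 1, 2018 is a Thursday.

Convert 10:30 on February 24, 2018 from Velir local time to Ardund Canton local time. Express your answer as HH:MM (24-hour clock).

21:30

February 24, 2018 is outside the daylight-saving period (25 February – 8 September), so Velir is on standard time, UTC−11:00.
10:30 Velir + 11h = 21:30 UTC.
1 September 2017 is a Friday, so the first Friday is September 1 and the second is September 8.
1 March 2018 is a Thursday, so the first Saturday is March 3 and the third is March 17.
At the standard offset (UTC−01:00), 21:30 UTC − 1h = 20:30 Ardund Canton standard time.
The standard-time date in Ardund Canton, February 24, 2018, falls between 8 September 2017 and 17 March 2018, so daylight saving is in effect and Ardund Canton is at UTC+00:00.
21:30 UTC + 0h = 21:30 Ardund Canton.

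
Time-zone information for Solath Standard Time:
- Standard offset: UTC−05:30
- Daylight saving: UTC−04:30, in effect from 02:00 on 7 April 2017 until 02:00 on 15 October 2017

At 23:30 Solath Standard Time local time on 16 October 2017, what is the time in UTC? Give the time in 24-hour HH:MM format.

05:00

16 October 2017 does not fall between 7 April and 15 October, so daylight saving is not in effect and Solath Standard Time is at UTC−05:30.
23:30 local + 5h30m = 05:00 UTC (rolling into the next day, 17 October 2017).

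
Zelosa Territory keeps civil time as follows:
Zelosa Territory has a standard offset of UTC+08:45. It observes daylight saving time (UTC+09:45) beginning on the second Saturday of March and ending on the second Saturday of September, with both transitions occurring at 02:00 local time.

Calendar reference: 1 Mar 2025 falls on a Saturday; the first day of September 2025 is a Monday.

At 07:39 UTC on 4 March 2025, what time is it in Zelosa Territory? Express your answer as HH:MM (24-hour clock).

1 March 2025 is a Saturday, so the first Saturday is March 1 and the second is March 8.
1 September 2025 is a Monday, so the first Saturday is September 6 and the second is September 13.
At the standard offset (UTC+08:45), 07:39 UTC + 8h45m = 16:24 Zelosa Territory standard time.
The standard-time date in Zelosa Territory, 4 March 2025, is outside the daylight-saving period (8 March – 13 September), so Zelosa Territory is on standard time, UTC+08:45.
07:39 UTC + 8h45m = 16:24 local.

16:24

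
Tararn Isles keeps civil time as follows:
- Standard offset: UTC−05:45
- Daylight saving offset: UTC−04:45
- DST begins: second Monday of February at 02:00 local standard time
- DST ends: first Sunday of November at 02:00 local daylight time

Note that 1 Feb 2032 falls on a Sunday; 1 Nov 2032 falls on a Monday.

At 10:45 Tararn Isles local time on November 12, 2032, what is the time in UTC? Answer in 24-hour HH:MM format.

16:30

1 February 2032 is a Sunday, so the first Monday is February 2 and the second is February 9.
1 November 2032 is a Monday, so the first Sunday is November 7.
Daylight saving runs 9 February – 7 November; November 12, 2032 is outside that window, so Tararn Isles is on standard time at UTC−05:45.
10:45 local + 5h45m = 16:30 UTC.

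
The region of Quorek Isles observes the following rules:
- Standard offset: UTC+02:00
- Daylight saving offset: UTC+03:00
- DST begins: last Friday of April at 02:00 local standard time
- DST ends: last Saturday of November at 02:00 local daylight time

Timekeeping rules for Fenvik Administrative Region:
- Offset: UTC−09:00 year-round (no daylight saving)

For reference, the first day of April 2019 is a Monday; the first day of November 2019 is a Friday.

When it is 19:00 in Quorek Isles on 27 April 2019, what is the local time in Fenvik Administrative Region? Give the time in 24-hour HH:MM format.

1 April 2019 is a Monday, so Fridays fall on 5, 12, 19, 26; the last is April 26.
1 November 2019 is a Friday, so Saturdays fall on 2, 9, 16, 23, 30; the last is November 30.
27 April 2019 falls between 26 April and 30 November, so daylight saving is in effect and Quorek Isles is at UTC+03:00.
19:00 Quorek Isles − 3h = 16:00 UTC.
Fenvik Administrative Region stays on UTC−09:00 all year.
16:00 UTC − 9h = 07:00 Fenvik Administrative Region.

07:00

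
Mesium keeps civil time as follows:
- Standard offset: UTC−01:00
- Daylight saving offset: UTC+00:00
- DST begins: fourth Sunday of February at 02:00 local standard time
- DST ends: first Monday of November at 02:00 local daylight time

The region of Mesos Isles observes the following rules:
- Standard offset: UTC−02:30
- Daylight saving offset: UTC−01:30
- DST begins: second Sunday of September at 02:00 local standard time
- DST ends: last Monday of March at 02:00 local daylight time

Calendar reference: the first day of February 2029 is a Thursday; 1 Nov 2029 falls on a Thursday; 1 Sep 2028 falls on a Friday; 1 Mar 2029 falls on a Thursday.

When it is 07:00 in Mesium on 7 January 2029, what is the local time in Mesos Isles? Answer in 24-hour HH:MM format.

06:30

1 February 2029 is a Thursday, so the first Sunday is February 4 and the fourth is February 25.
1 November 2029 is a Thursday, so the first Monday is November 5.
Daylight saving runs 25 February – 5 November; 7 January 2029 is outside that window, so Mesium is on standard time at UTC−01:00.
07:00 Mesium + 1h = 08:00 UTC.
1 September 2028 is a Friday, so the first Sunday is September 3 and the second is September 10.
1 March 2029 is a Thursday, so Mondays fall on 5, 12, 19, 26; the last is March 26.
At the standard offset (UTC−02:30), 08:00 UTC − 2h30m = 05:30 Mesos Isles standard time.
Daylight saving runs 10 September 2028 – 26 March 2029; the standard-time date in Mesos Isles, 7 January 2029, is inside that window, so Mesos Isles is at UTC−01:30.
08:00 UTC − 1h30m = 06:30 Mesos Isles.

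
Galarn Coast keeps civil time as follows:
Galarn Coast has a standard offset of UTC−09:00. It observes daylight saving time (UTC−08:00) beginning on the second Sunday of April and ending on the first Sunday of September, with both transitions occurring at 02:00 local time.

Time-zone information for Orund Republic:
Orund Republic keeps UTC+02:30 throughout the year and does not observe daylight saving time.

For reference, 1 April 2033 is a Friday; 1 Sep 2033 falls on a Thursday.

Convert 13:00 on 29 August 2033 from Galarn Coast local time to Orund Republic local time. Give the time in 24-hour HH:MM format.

1 April 2033 is a Friday, so the first Sunday is April 3 and the second is April 10.
1 September 2033 is a Thursday, so the first Sunday is September 4.
29 August 2033 falls between 10 April and 4 September, so daylight saving is in effect and Galarn Coast is at UTC−08:00.
13:00 Galarn Coast + 8h = 21:00 UTC.
Orund Republic has no daylight saving, so its offset is UTC+02:30 year-round.
21:00 UTC + 2h30m = 23:30 Orund Republic.

23:30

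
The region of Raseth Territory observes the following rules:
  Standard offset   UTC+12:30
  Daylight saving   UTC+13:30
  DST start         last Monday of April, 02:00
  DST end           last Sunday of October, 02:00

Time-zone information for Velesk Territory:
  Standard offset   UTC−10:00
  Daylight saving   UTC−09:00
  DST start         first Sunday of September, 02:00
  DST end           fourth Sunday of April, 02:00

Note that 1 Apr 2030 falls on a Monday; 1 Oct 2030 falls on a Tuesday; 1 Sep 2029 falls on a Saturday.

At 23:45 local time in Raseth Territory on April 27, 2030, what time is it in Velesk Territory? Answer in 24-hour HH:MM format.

02:15

1 April 2030 is a Monday, so Mondays fall on 1, 8, 15, 22, 29; the last is April 29.
1 October 2030 is a Tuesday, so Sundays fall on 6, 13, 20, 27; the last is October 27.
Daylight saving runs 29 April – 27 October; April 27, 2030 is outside that window, so Raseth Territory is on standard time at UTC+12:30.
23:45 Raseth Territory − 12h30m = 11:15 UTC.
1 September 2029 is a Saturday, so the first Sunday is September 2.
1 April 2030 is a Monday, so the first Sunday is April 7 and the fourth is April 28.
At the standard offset (UTC−10:00), 11:15 UTC − 10h = 01:15 Velesk Territory standard time.
The standard-time date in Velesk Territory, April 27, 2030, falls between 2 September 2029 and 28 April 2030, so daylight saving is in effect and Velesk Territory is at UTC−09:00.
11:15 UTC − 9h = 02:15 Velesk Territory.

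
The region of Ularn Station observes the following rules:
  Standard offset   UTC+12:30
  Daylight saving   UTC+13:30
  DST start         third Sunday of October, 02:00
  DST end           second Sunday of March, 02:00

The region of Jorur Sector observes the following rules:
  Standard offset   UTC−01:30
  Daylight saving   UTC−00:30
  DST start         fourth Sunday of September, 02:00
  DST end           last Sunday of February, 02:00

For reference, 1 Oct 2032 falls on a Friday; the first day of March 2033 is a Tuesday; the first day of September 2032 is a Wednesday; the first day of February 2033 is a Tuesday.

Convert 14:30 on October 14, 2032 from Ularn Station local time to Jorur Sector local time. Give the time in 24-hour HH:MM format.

1 October 2032 is a Friday, so the first Sunday is October 3 and the third is October 17.
1 March 2033 is a Tuesday, so the first Sunday is March 6 and the second is March 13.
October 14, 2032 is outside the daylight-saving period (17 October 2032 – 13 March 2033), so Ularn Station is on standard time, UTC+12:30.
14:30 Ularn Station − 12h30m = 02:00 UTC.
1 September 2032 is a Wednesday, so the first Sunday is September 5 and the fourth is September 26.
1 February 2033 is a Tuesday, so Sundays fall on 6, 13, 20, 27; the last is February 27.
At the standard offset (UTC−01:30), 02:00 UTC − 1h30m = 00:30 Jorur Sector standard time.
The standard-time date in Jorur Sector, October 14, 2032, falls between 26 September 2032 and 27 February 2033, so daylight saving is in effect and Jorur Sector is at UTC−00:30.
02:00 UTC − 0h30m = 01:30 Jorur Sector.

01:30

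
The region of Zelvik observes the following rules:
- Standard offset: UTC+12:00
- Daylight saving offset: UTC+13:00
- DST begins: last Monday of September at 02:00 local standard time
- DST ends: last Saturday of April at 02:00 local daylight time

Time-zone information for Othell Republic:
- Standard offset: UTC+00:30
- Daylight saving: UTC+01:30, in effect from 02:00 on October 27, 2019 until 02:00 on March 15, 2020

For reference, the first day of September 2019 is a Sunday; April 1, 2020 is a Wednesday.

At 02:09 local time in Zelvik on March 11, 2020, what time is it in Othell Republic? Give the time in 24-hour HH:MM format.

14:39

1 September 2019 is a Sunday, so Mondays fall on 2, 9, 16, 23, 30; the last is September 30.
1 April 2020 is a Wednesday, so Saturdays fall on 4, 11, 18, 25; the last is April 25.
Daylight saving runs 30 September 2019 – 25 April 2020; March 11, 2020 is inside that window, so Zelvik is at UTC+13:00.
02:09 Zelvik − 13h = 13:09 UTC (rolling into the previous day, 10 March 2020).
At the standard offset (UTC+00:30), 13:09 UTC + 0h30m = 13:39 Othell Republic standard time.
The standard-time date in Othell Republic, March 10, 2020, falls between 27 October 2019 and 15 March 2020, so daylight saving is in effect and Othell Republic is at UTC+01:30.
13:09 UTC + 1h30m = 14:39 Othell Republic.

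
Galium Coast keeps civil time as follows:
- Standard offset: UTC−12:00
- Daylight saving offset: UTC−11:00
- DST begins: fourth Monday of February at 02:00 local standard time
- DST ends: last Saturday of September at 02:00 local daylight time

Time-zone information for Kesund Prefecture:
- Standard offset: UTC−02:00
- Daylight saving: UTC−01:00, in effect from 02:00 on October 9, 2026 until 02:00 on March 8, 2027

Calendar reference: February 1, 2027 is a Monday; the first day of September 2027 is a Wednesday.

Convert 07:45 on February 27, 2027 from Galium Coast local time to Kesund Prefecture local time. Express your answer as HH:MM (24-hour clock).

1 February 2027 is a Monday, so the first Monday is February 1 and the fourth is February 22.
1 September 2027 is a Wednesday, so Saturdays fall on 4, 11, 18, 25; the last is September 25.
Daylight saving runs 22 February – 25 September; February 27, 2027 is inside that window, so Galium Coast is at UTC−11:00.
07:45 Galium Coast + 11h = 18:45 UTC.
At the standard offset (UTC−02:00), 18:45 UTC − 2h = 16:45 Kesund Prefecture standard time.
The standard-time date in Kesund Prefecture, February 27, 2027, lies within the daylight-saving period (9 October 2026 – 8 March 2027), so Kesund Prefecture is on daylight time, UTC−01:00.
18:45 UTC − 1h = 17:45 Kesund Prefecture.

17:45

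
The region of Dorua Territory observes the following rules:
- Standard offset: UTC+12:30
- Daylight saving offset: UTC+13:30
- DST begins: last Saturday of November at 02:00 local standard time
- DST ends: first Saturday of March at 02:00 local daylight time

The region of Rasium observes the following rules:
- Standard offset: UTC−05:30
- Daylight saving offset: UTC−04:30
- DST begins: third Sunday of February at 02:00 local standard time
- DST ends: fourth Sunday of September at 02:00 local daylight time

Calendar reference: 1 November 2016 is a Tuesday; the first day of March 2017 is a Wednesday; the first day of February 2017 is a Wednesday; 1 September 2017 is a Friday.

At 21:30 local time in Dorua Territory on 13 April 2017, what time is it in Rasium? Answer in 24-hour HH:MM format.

1 November 2016 is a Tuesday, so Saturdays fall on 5, 12, 19, 26; the last is November 26.
1 March 2017 is a Wednesday, so the first Saturday is March 4.
Daylight saving runs 26 November 2016 – 4 March 2017; 13 April 2017 is outside that window, so Dorua Territory is on standard time at UTC+12:30.
21:30 Dorua Territory − 12h30m = 09:00 UTC.
1 February 2017 is a Wednesday, so the first Sunday is February 5 and the third is February 19.
1 September 2017 is a Friday, so the first Sunday is September 3 and the fourth is September 24.
At the standard offset (UTC−05:30), 09:00 UTC − 5h30m = 03:30 Rasium standard time.
The standard-time date in Rasium, 13 April 2017, lies within the daylight-saving period (19 February – 24 September), so Rasium is on daylight time, UTC−04:30.
09:00 UTC − 4h30m = 04:30 Rasium.

04:30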